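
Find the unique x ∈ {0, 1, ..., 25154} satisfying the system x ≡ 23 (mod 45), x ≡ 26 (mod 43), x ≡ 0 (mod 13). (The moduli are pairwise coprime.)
x ≡ 18473 (mod 25155); the representative in [0, 25155) is 18473

The moduli 45, 43, 13 are pairwise coprime, so by the CRT there is a unique solution mod 45·43·13 = 25155.
Solve by successive substitution. Start with x ≡ 23 (mod 45).
  Combine with x ≡ 26 (mod 43): write x = 23 + 45·t and require 23 + 45·t ≡ 26 (mod 43), i.e. 45·t ≡ 26 − 23 ≡ 3 (mod 43). Since 45^(−1) ≡ 22 (mod 43) (45 ≡ 2 (mod 43)), t ≡ 22·3 ≡ 23 (mod 43). So x ≡ 23 + 45·23 = 1058 (mod 1935).
  Combine with x ≡ 0 (mod 13): write x = 1058 + 1935·t and require 1058 + 1935·t ≡ 0 (mod 13), i.e. 1935·t ≡ 0 − 1058 ≡ 8 (mod 13). Since 1935^(−1) ≡ 6 (mod 13) (1935 ≡ 11 (mod 13)), t ≡ 6·8 ≡ 9 (mod 13). So x ≡ 1058 + 1935·9 = 18473 (mod 25155).
Unique solution in [0, 25155): x = 18473.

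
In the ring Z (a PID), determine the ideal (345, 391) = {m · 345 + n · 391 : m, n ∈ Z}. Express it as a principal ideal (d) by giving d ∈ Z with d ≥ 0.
In the PID Z, (a, b) is generated by gcd(a, b). Compute gcd(391, 345) with the extended Euclidean algorithm, tracking rows (r, s, t) with s·391 + t·345 = r:
  row A: (391, 1, 0)   [1·391 + 0·345 = 391]
  row B: (345, 0, 1)   [0·391 + 1·345 = 345]
  391 = 1·345 + 46   → row C = row A − 1·row B = (46, 1, −1)   [check: 1·391 − 1·345 = 46]
  345 = 7·46 + 23   → row D = row B − 7·row C = (23, −7, 8)   [check: −7·391 + 8·345 = 23]
  46 = 2·23 + 0   → remainder 0, stop. gcd = 23 (last nonzero row D).
So gcd(345, 391) = 23, with Bézout identity −7·391 + 8·345 = 23. Containment (⊇): the Bézout identity exhibits 23 as an element of (345, 391), giving (23) ⊆ (345, 391). Containment (⊆): since 23 | 345 and 23 | 391 (345 = 23·15, 391 = 23·17), every Z-linear combination of 345 and 391 is divisible by 23, so (345, 391) ⊆ (23). Therefore (345, 391) = (23), d = 23.

Final answer: (345, 391) = (23); d = 23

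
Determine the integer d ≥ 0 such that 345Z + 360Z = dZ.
In the PID Z, (a, b) is generated by gcd(a, b). Compute gcd(360, 345) with the extended Euclidean algorithm, tracking rows (r, s, t) with s·360 + t·345 = r:
  row A: (360, 1, 0)   [1·360 + 0·345 = 360]
  row B: (345, 0, 1)   [0·360 + 1·345 = 345]
  360 = 1·345 + 15   → row C = row A − 1·row B = (15, 1, −1)   [check: 1·360 − 1·345 = 15]
  345 = 23·15 + 0   → remainder 0, stop. gcd = 15 (last nonzero row C).
So gcd(345, 360) = 15, with Bézout identity 1·360 − 1·345 = 15. Containment (⊇): the Bézout identity exhibits 15 as an element of (345, 360), giving (15) ⊆ (345, 360). Containment (⊆): since 15 | 345 and 15 | 360 (345 = 15·23, 360 = 15·24), every Z-linear combination of 345 and 360 is divisible by 15, so (345, 360) ⊆ (15). Therefore (345, 360) = (15), d = 15.

Final answer: (345, 360) = (15); d = 15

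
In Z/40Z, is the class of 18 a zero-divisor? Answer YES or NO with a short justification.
gcd(18, 40) = 2 > 1, so 18 is not a unit in Z/40Z. In Z/nZ every nonzero non-unit is a zero-divisor: explicitly, take b = 40/gcd = 20 ≠ 0 (mod 40); then 18·20 = 360 = 9·40, i.e. 18·20 ≡ 0 (mod 40). So 18 is a zero-divisor.

Final answer: YES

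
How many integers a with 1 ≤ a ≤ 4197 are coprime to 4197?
The number of a ∈ {1, ..., 4197} with gcd(a, 4197) = 1 is by definition Euler's totient φ(4197). φ is multiplicative, with φ(p^e) = p^e − p^(e−1). Factorise 4197 = 3 · 1399. Then
  φ(4197) = (3 − 1) · (1399 − 1) = 2 · 1398 = 2796.
So there are 2796 such integers.

Final answer: 2796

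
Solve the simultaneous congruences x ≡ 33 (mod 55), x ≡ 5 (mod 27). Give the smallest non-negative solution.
x ≡ 1463 (mod 1485); the representative in [0, 1485) is 1463

The moduli 55, 27 are pairwise coprime, so by the CRT there is a unique solution mod 55·27 = 1485.
Solve by successive substitution. Start with x ≡ 33 (mod 55).
  Combine with x ≡ 5 (mod 27): write x = 33 + 55·t and require 33 + 55·t ≡ 5 (mod 27), i.e. 55·t ≡ 5 − 33 ≡ 26 (mod 27). Since 55^(−1) ≡ 1 (mod 27) (55 ≡ 1 (mod 27)), t ≡ 1·26 ≡ 26 (mod 27). So x ≡ 33 + 55·26 = 1463 (mod 1485).
Unique solution in [0, 1485): x = 1463.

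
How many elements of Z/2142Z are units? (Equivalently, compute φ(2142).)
An element a ∈ Z/2142Z is a unit iff gcd(a, 2142) = 1, so the number of units is φ(2142). φ is multiplicative, with φ(p^e) = p^e − p^(e−1). Factorise 2142 = 2 · 3^2 · 7 · 17. Then
  φ(2142) = (2 − 1) · (3^2 − 3^1) · (7 − 1) · (17 − 1) = 1 · 6 · 6 · 16 = 576.

Final answer: Z/2142Z has φ(2142) = 576 units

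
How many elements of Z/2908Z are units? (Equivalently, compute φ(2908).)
An element a ∈ Z/2908Z is a unit iff gcd(a, 2908) = 1, so the number of units is φ(2908). φ is multiplicative, with φ(p^e) = p^e − p^(e−1). Factorise 2908 = 2^2 · 727. Then
  φ(2908) = (2^2 − 2^1) · (727 − 1) = 2 · 726 = 1452.

Final answer: Z/2908Z has φ(2908) = 1452 units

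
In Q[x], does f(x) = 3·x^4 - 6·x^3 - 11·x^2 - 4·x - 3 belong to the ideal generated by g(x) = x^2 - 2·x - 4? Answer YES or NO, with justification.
In Q[x] the ideal (g) consists of all multiples of g, so f ∈ (g) iff g | f, i.e. iff the remainder of f on division by g is 0. Divide f by g (g is monic, so eliminate the leading term of the running remainder at each step):
  leading term 3·x^4: subtract (3·x^2)·g(x) = 3·x^4 - 6·x^3 - 12·x^2, leaving x^2 - 4·x - 3
  leading term x^2: subtract (1)·g(x) = x^2 - 2·x - 4, leaving 1 - 2·x
The remainder r(x) = 1 - 2·x ≠ 0 (and deg r < deg g), so g ∤ f, i.e. f ∉ (g).

Final answer: NO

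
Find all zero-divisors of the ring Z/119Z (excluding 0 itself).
An element a ∈ Z/119Z (with a ≠ 0) is a zero-divisor iff gcd(a, 119) > 1 (because a is a unit precisely when gcd(a, n) = 1, and in Z/nZ every nonzero, non-unit element is a zero-divisor). Scan a = 1, ..., 118 and keep those with gcd(a, 119) > 1:
  gcd(7, 119) = 7, gcd(14, 119) = 7, gcd(17, 119) = 17, gcd(21, 119) = 7, gcd(28, 119) = 7, gcd(34, 119) = 17, gcd(35, 119) = 7, gcd(42, 119) = 7, gcd(49, 119) = 7, gcd(51, 119) = 17, gcd(56, 119) = 7, gcd(63, 119) = 7, gcd(68, 119) = 17, gcd(70, 119) = 7, gcd(77, 119) = 7, gcd(84, 119) = 7, gcd(85, 119) = 17, gcd(91, 119) = 7, gcd(98, 119) = 7, gcd(102, 119) = 17, gcd(105, 119) = 7, gcd(112, 119) = 7.
All other a ∈ {1, ..., 118} have gcd(a, 119) = 1 and are units. So the nonzero zero-divisors are exactly the 22 values of a appearing in this scan.

Final answer: nonzero zero-divisors of Z/119Z = {7, 14, 17, 21, 28, 34, 35, 42, 49, 51, 56, 63, 68, 70, 77, 84, 85, 91, 98, 102, 105, 112}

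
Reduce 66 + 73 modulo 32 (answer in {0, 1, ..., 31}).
11

Reduce the summands first: 66 ≡ 2, 73 ≡ 9 (mod 32), so 66 + 73 ≡ 2 + 9 (mod 32). 2 + 9 = 11; 11 = 0·32 + 11, so (66 + 73) mod 32 = 11.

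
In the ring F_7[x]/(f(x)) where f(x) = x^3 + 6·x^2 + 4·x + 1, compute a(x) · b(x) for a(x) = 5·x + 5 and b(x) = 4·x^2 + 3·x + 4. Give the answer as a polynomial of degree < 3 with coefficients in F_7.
Multiply as integer polynomials: a · b = 20·x^3 + 35·x^2 + 35·x + 20. Reducing coefficients mod 7: a · b ≡ 6·x^3 + 6. Now divide by f(x) = x^3 + 6·x^2 + 4·x + 1 in F_7[x], eliminating the leading term at each step:
  leading term 6·x^3: subtract (6)·f(x) = 6·x^3 + x^2 + 3·x + 6, leaving 6·x^2 + 4·x (coefficients mod 7)
The degree is now < 3, so this is the remainder. Hence a · b ≡ 6·x^2 + 4·x in F_7[x]/(f).

Final answer: a · b ≡ 6·x^2 + 4·x (mod f(x))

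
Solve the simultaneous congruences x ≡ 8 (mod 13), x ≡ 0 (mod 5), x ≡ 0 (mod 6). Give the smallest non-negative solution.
x ≡ 60 (mod 390); the representative in [0, 390) is 60

The moduli 13, 5, 6 are pairwise coprime, so by the CRT there is a unique solution mod 13·5·6 = 390.
Solve by successive substitution. Start with x ≡ 8 (mod 13).
  Combine with x ≡ 0 (mod 5): write x = 8 + 13·t and require 8 + 13·t ≡ 0 (mod 5), i.e. 13·t ≡ 0 − 8 ≡ 2 (mod 5). Since 13^(−1) ≡ 2 (mod 5) (13 ≡ 3 (mod 5)), t ≡ 2·2 ≡ 4 (mod 5). So x ≡ 8 + 13·4 = 60 (mod 65).
  Combine with x ≡ 0 (mod 6): write x = 60 + 65·t and require 60 + 65·t ≡ 0 (mod 6), i.e. 65·t ≡ 0 − 60 ≡ 0 (mod 6). Since 65^(−1) ≡ 5 (mod 6) (65 ≡ 5 (mod 6)), t ≡ 5·0 ≡ 0 (mod 6). So x ≡ 60 + 65·0 = 60 (mod 390).
Unique solution in [0, 390): x = 60.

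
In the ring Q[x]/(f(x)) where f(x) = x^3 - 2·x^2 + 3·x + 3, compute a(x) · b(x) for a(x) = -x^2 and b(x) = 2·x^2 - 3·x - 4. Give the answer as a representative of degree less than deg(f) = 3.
First multiply in Q[x] without reducing: a · b = -2·x^4 + 3·x^3 + 4·x^2. Now divide by f(x) = x^3 - 2·x^2 + 3·x + 3, eliminating the leading term at each step:
  leading term -2·x^4: subtract (-2·x)·f(x) = -2·x^4 + 4·x^3 - 6·x^2 - 6·x, leaving -x^3 + 10·x^2 + 6·x
  leading term -x^3: subtract (-1)·f(x) = -x^3 + 2·x^2 - 3·x - 3, leaving 8·x^2 + 9·x + 3
The degree is now < 3, so this is the remainder. Hence a · b ≡ 8·x^2 + 9·x + 3 in Q[x]/(f).

Final answer: a · b ≡ 8·x^2 + 9·x + 3 (mod f(x))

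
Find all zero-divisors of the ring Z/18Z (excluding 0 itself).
An element a ∈ Z/18Z (with a ≠ 0) is a zero-divisor iff gcd(a, 18) > 1 (because a is a unit precisely when gcd(a, n) = 1, and in Z/nZ every nonzero, non-unit element is a zero-divisor). Scan a = 1, ..., 17 and keep those with gcd(a, 18) > 1:
  gcd(2, 18) = 2, gcd(3, 18) = 3, gcd(4, 18) = 2, gcd(6, 18) = 6, gcd(8, 18) = 2, gcd(9, 18) = 9, gcd(10, 18) = 2, gcd(12, 18) = 6, gcd(14, 18) = 2, gcd(15, 18) = 3, gcd(16, 18) = 2.
All other a ∈ {1, ..., 17} have gcd(a, 18) = 1 and are units. So the nonzero zero-divisors are exactly the 11 values of a appearing in this scan.

Final answer: nonzero zero-divisors of Z/18Z = {2, 3, 4, 6, 8, 9, 10, 12, 14, 15, 16}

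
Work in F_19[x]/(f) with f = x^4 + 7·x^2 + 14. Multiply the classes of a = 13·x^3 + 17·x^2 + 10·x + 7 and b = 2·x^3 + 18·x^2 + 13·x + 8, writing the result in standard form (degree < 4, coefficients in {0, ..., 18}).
Multiply as integer polynomials: a · b = 26·x^6 + 268·x^5 + 495·x^4 + 519·x^3 + 392·x^2 + 171·x + 56. Reducing coefficients mod 19: a · b ≡ 7·x^6 + 2·x^5 + x^4 + 6·x^3 + 12·x^2 + 18. Now divide by f(x) = x^4 + 7·x^2 + 14 in F_19[x], eliminating the leading term at each step:
  leading term 7·x^6: subtract (7·x^2)·f(x) = 7·x^6 + 11·x^4 + 3·x^2, leaving 2·x^5 + 9·x^4 + 6·x^3 + 9·x^2 + 18 (coefficients mod 19)
  leading term 2·x^5: subtract (2·x)·f(x) = 2·x^5 + 14·x^3 + 9·x, leaving 9·x^4 + 11·x^3 + 9·x^2 + 10·x + 18 (coefficients mod 19)
  leading term 9·x^4: subtract (9)·f(x) = 9·x^4 + 6·x^2 + 12, leaving 11·x^3 + 3·x^2 + 10·x + 6 (coefficients mod 19)
The degree is now < 4, so this is the remainder. Hence a · b ≡ 11·x^3 + 3·x^2 + 10·x + 6 in F_19[x]/(f).

Final answer: a · b ≡ 11·x^3 + 3·x^2 + 10·x + 6 (mod f(x))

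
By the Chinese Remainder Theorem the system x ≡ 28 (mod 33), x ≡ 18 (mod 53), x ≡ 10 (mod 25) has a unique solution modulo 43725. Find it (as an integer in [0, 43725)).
The moduli 33, 53, 25 are pairwise coprime, so by the CRT there is a unique solution mod 33·53·25 = 43725.
Solve by successive substitution. Start with x ≡ 28 (mod 33).
  Combine with x ≡ 18 (mod 53): write x = 28 + 33·t and require 28 + 33·t ≡ 18 (mod 53), i.e. 33·t ≡ 18 − 28 ≡ 43 (mod 53). Since 33^(−1) ≡ 45 (mod 53), t ≡ 45·43 ≡ 27 (mod 53). So x ≡ 28 + 33·27 = 919 (mod 1749).
  Combine with x ≡ 10 (mod 25): write x = 919 + 1749·t and require 919 + 1749·t ≡ 10 (mod 25), i.e. 1749·t ≡ 10 − 919 ≡ 16 (mod 25). Since 1749^(−1) ≡ 24 (mod 25) (1749 ≡ 24 (mod 25)), t ≡ 24·16 ≡ 9 (mod 25). So x ≡ 919 + 1749·9 = 16660 (mod 43725).
Unique solution in [0, 43725): x = 16660.

Final answer: x ≡ 16660 (mod 43725); the representative in [0, 43725) is 16660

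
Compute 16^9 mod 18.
10

Use repeated squaring. Binary(9) = 1001. Walk through the bits of the exponent 9 left-to-right: at each bit after the leading one, square the running value, then multiply by 16 if the bit is 1 (always reducing mod 18):
  bit 1 = 1 (leading): start with 16.
  bit 2 = 0: square 16^2 = 256 ≡ 4 (mod 18).
  bit 3 = 0: square 4^2 = 16 (mod 18).
  bit 4 = 1: square 16^2 = 256 ≡ 4; bit is 1, so multiply 4·16 = 64 ≡ 10 (mod 18).
Final value: 16^9 ≡ 10 (mod 18).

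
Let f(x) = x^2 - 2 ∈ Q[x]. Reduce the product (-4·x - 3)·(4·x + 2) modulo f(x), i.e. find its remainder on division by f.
First multiply in Q[x] without reducing: a · b = -16·x^2 - 20·x - 6. Now divide by f(x) = x^2 - 2, eliminating the leading term at each step:
  leading term -16·x^2: subtract (-16)·f(x) = 32 - 16·x^2, leaving -20·x - 38
The degree is now < 2, so this is the remainder. Hence a · b ≡ -20·x - 38 in Q[x]/(f).

Final answer: a · b ≡ -20·x - 38 (mod f(x))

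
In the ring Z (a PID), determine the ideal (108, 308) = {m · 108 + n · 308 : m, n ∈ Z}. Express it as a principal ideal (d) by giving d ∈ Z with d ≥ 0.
In the PID Z, (a, b) is generated by gcd(a, b). Compute gcd(308, 108) with the extended Euclidean algorithm, tracking rows (r, s, t) with s·308 + t·108 = r:
  row A: (308, 1, 0)   [1·308 + 0·108 = 308]
  row B: (108, 0, 1)   [0·308 + 1·108 = 108]
  308 = 2·108 + 92   → row C = row A − 2·row B = (92, 1, −2)   [check: 1·308 − 2·108 = 92]
  108 = 1·92 + 16   → row D = row B − 1·row C = (16, −1, 3)   [check: −1·308 + 3·108 = 16]
  92 = 5·16 + 12   → row E = row C − 5·row D = (12, 6, −17)   [check: 6·308 − 17·108 = 12]
  16 = 1·12 + 4   → row F = row D − 1·row E = (4, −7, 20)   [check: −7·308 + 20·108 = 4]
  12 = 3·4 + 0   → remainder 0, stop. gcd = 4 (last nonzero row F).
So gcd(108, 308) = 4, with Bézout identity −7·308 + 20·108 = 4. Containment (⊇): the Bézout identity exhibits 4 as an element of (108, 308), giving (4) ⊆ (108, 308). Containment (⊆): since 4 | 108 and 4 | 308 (108 = 4·27, 308 = 4·77), every Z-linear combination of 108 and 308 is divisible by 4, so (108, 308) ⊆ (4). Therefore (108, 308) = (4), d = 4.

Final answer: (108, 308) = (4); d = 4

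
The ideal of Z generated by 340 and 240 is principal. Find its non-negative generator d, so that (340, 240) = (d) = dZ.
In the PID Z, (a, b) is generated by gcd(a, b). Compute gcd(340, 240) with the extended Euclidean algorithm, tracking rows (r, s, t) with s·340 + t·240 = r:
  row A: (340, 1, 0)   [1·340 + 0·240 = 340]
  row B: (240, 0, 1)   [0·340 + 1·240 = 240]
  340 = 1·240 + 100   → row C = row A − 1·row B = (100, 1, −1)   [check: 1·340 − 1·240 = 100]
  240 = 2·100 + 40   → row D = row B − 2·row C = (40, −2, 3)   [check: −2·340 + 3·240 = 40]
  100 = 2·40 + 20   → row E = row C − 2·row D = (20, 5, −7)   [check: 5·340 − 7·240 = 20]
  40 = 2·20 + 0   → remainder 0, stop. gcd = 20 (last nonzero row E).
So gcd(340, 240) = 20, with Bézout identity 5·340 − 7·240 = 20. Containment (⊇): the Bézout identity exhibits 20 as an element of (340, 240), giving (20) ⊆ (340, 240). Containment (⊆): since 20 | 340 and 20 | 240 (340 = 20·17, 240 = 20·12), every Z-linear combination of 340 and 240 is divisible by 20, so (340, 240) ⊆ (20). Therefore (340, 240) = (20), d = 20.

Final answer: (340, 240) = (20); d = 20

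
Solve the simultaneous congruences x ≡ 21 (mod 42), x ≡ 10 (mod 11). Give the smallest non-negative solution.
x ≡ 21 (mod 462); the representative in [0, 462) is 21

The moduli 42, 11 are pairwise coprime, so by the CRT there is a unique solution mod 42·11 = 462.
Solve by successive substitution. Start with x ≡ 21 (mod 42).
  Combine with x ≡ 10 (mod 11): write x = 21 + 42·t and require 21 + 42·t ≡ 10 (mod 11), i.e. 42·t ≡ 10 − 21 ≡ 0 (mod 11). Since 42^(−1) ≡ 5 (mod 11) (42 ≡ 9 (mod 11)), t ≡ 5·0 ≡ 0 (mod 11). So x ≡ 21 + 42·0 = 21 (mod 462).
Unique solution in [0, 462): x = 21.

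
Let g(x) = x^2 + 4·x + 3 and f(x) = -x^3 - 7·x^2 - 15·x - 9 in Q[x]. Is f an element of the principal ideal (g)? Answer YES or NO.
YES

In Q[x] the ideal (g) consists of all multiples of g, so f ∈ (g) iff g | f, i.e. iff the remainder of f on division by g is 0. Divide f by g (g is monic, so eliminate the leading term of the running remainder at each step):
  leading term -x^3: subtract (-x)·g(x) = -x^3 - 4·x^2 - 3·x, leaving -3·x^2 - 12·x - 9
  leading term -3·x^2: subtract (-3)·g(x) = -3·x^2 - 12·x - 9, leaving 0
The remainder is 0, so f(x) = g(x) · h(x) with h(x) = -x - 3. Hence g | f, i.e. f ∈ (g).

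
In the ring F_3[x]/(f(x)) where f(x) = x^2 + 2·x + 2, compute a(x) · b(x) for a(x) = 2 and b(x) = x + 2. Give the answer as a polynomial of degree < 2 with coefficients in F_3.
Multiply as integer polynomials: a · b = 2·x + 4. Reducing coefficients mod 3: a · b ≡ 2·x + 1. This already has degree < 2, so no reduction by f is needed. Hence a · b ≡ 2·x + 1 in F_3[x]/(f).

Final answer: a · b ≡ 2·x + 1 (mod f(x))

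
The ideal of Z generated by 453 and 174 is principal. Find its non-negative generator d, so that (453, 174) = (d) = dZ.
(453, 174) = (3); d = 3

In the PID Z, (a, b) is generated by gcd(a, b). Compute gcd(453, 174) with the extended Euclidean algorithm, tracking rows (r, s, t) with s·453 + t·174 = r:
  row A: (453, 1, 0)   [1·453 + 0·174 = 453]
  row B: (174, 0, 1)   [0·453 + 1·174 = 174]
  453 = 2·174 + 105   → row C = row A − 2·row B = (105, 1, −2)   [check: 1·453 − 2·174 = 105]
  174 = 1·105 + 69   → row D = row B − 1·row C = (69, −1, 3)   [check: −1·453 + 3·174 = 69]
  105 = 1·69 + 36   → row E = row C − 1·row D = (36, 2, −5)   [check: 2·453 − 5·174 = 36]
  69 = 1·36 + 33   → row F = row D − 1·row E = (33, −3, 8)   [check: −3·453 + 8·174 = 33]
  36 = 1·33 + 3   → row G = row E − 1·row F = (3, 5, −13)   [check: 5·453 − 13·174 = 3]
  33 = 11·3 + 0   → remainder 0, stop. gcd = 3 (last nonzero row G).
So gcd(453, 174) = 3, with Bézout identity 5·453 − 13·174 = 3. Containment (⊇): the Bézout identity exhibits 3 as an element of (453, 174), giving (3) ⊆ (453, 174). Containment (⊆): since 3 | 453 and 3 | 174 (453 = 3·151, 174 = 3·58), every Z-linear combination of 453 and 174 is divisible by 3, so (453, 174) ⊆ (3). Therefore (453, 174) = (3), d = 3.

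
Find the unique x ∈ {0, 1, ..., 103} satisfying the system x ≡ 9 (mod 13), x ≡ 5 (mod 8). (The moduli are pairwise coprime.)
The moduli 13, 8 are pairwise coprime, so by the CRT there is a unique solution mod 13·8 = 104.
Solve by successive substitution. Start with x ≡ 9 (mod 13).
  Combine with x ≡ 5 (mod 8): write x = 9 + 13·t and require 9 + 13·t ≡ 5 (mod 8), i.e. 13·t ≡ 5 − 9 ≡ 4 (mod 8). Since 13^(−1) ≡ 5 (mod 8) (13 ≡ 5 (mod 8)), t ≡ 5·4 ≡ 4 (mod 8). So x ≡ 9 + 13·4 = 61 (mod 104).
Unique solution in [0, 104): x = 61.

Final answer: x ≡ 61 (mod 104); the representative in [0, 104) is 61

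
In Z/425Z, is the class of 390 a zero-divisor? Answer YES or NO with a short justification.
YES

gcd(390, 425) = 5 > 1, so 390 is not a unit in Z/425Z. In Z/nZ every nonzero non-unit is a zero-divisor: explicitly, take b = 425/gcd = 85 ≠ 0 (mod 425); then 390·85 = 33150 = 78·425, i.e. 390·85 ≡ 0 (mod 425). So 390 is a zero-divisor.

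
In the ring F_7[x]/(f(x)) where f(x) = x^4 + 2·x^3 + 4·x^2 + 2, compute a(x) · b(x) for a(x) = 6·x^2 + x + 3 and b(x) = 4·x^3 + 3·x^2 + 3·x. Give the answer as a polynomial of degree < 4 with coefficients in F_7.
Multiply as integer polynomials: a · b = 24·x^5 + 22·x^4 + 33·x^3 + 12·x^2 + 9·x. Reducing coefficients mod 7: a · b ≡ 3·x^5 + x^4 + 5·x^3 + 5·x^2 + 2·x. Now divide by f(x) = x^4 + 2·x^3 + 4·x^2 + 2 in F_7[x], eliminating the leading term at each step:
  leading term 3·x^5: subtract (3·x)·f(x) = 3·x^5 + 6·x^4 + 5·x^3 + 6·x, leaving 2·x^4 + 5·x^2 + 3·x (coefficients mod 7)
  leading term 2·x^4: subtract (2)·f(x) = 2·x^4 + 4·x^3 + x^2 + 4, leaving 3·x^3 + 4·x^2 + 3·x + 3 (coefficients mod 7)
The degree is now < 4, so this is the remainder. Hence a · b ≡ 3·x^3 + 4·x^2 + 3·x + 3 in F_7[x]/(f).

Final answer: a · b ≡ 3·x^3 + 4·x^2 + 3·x + 3 (mod f(x))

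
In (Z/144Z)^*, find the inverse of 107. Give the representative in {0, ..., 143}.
Apply the extended Euclidean algorithm to (144, 107), tracking rows (r, s, t) with s·144 + t·107 = r. Each division r_prev = q·r_cur + r_new produces the new row as (previous row) − q·(current row):
  row A: (144, 1, 0)   [1·144 + 0·107 = 144]
  row B: (107, 0, 1)   [0·144 + 1·107 = 107]
  144 = 1·107 + 37   → row C = row A − 1·row B = (37, 1, −1)   [check: 1·144 − 1·107 = 37]
  107 = 2·37 + 33   → row D = row B − 2·row C = (33, −2, 3)   [check: −2·144 + 3·107 = 33]
  37 = 1·33 + 4   → row E = row C − 1·row D = (4, 3, −4)   [check: 3·144 − 4·107 = 4]
  33 = 8·4 + 1   → row F = row D − 8·row E = (1, −26, 35)   [check: −26·144 + 35·107 = 1]
  4 = 4·1 + 0   → remainder 0, stop. gcd = 1 (last nonzero row F).
The gcd is 1, so 107 is invertible mod 144. The last nonzero row gives −26·144 + 35·107 = 1, so t = 35. So 107^(−1) ≡ 35 (mod 144). Verify: 107 · 35 = 3745 ≡ 1 (mod 144). ✓

Final answer: 107^(−1) ≡ 35 (mod 144)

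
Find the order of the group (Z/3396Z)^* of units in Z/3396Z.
|(Z/3396Z)^*| = 1128

(Z/3396Z)^* consists of the classes a with gcd(a, 3396) = 1, so its order is φ(3396). φ is multiplicative, with φ(p^e) = p^e − p^(e−1). Factorise 3396 = 2^2 · 3 · 283. Then
  φ(3396) = (2^2 − 2^1) · (3 − 1) · (283 − 1) = 2 · 2 · 282 = 1128.
Thus |(Z/3396Z)^*| = 1128.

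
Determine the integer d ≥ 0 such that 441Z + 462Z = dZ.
In the PID Z, (a, b) is generated by gcd(a, b). Compute gcd(462, 441) with the extended Euclidean algorithm, tracking rows (r, s, t) with s·462 + t·441 = r:
  row A: (462, 1, 0)   [1·462 + 0·441 = 462]
  row B: (441, 0, 1)   [0·462 + 1·441 = 441]
  462 = 1·441 + 21   → row C = row A − 1·row B = (21, 1, −1)   [check: 1·462 − 1·441 = 21]
  441 = 21·21 + 0   → remainder 0, stop. gcd = 21 (last nonzero row C).
So gcd(441, 462) = 21, with Bézout identity 1·462 − 1·441 = 21. Containment (⊇): the Bézout identity exhibits 21 as an element of (441, 462), giving (21) ⊆ (441, 462). Containment (⊆): since 21 | 441 and 21 | 462 (441 = 21·21, 462 = 21·22), every Z-linear combination of 441 and 462 is divisible by 21, so (441, 462) ⊆ (21). Therefore (441, 462) = (21), d = 21.

Final answer: (441, 462) = (21); d = 21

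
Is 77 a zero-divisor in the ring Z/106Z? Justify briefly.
gcd(77, 106) = 1, so 77 is a unit in Z/106Z (it has a multiplicative inverse). A unit cannot be a zero-divisor: if 77·b ≡ 0 then multiplying both sides by 77^(−1) gives b ≡ 0. So 77 is not a zero-divisor.

Final answer: NO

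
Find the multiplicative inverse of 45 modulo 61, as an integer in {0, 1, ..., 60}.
45^(−1) ≡ 19 (mod 61)

Apply the extended Euclidean algorithm to (61, 45), tracking rows (r, s, t) with s·61 + t·45 = r. Each division r_prev = q·r_cur + r_new produces the new row as (previous row) − q·(current row):
  row A: (61, 1, 0)   [1·61 + 0·45 = 61]
  row B: (45, 0, 1)   [0·61 + 1·45 = 45]
  61 = 1·45 + 16   → row C = row A − 1·row B = (16, 1, −1)   [check: 1·61 − 1·45 = 16]
  45 = 2·16 + 13   → row D = row B − 2·row C = (13, −2, 3)   [check: −2·61 + 3·45 = 13]
  16 = 1·13 + 3   → row E = row C − 1·row D = (3, 3, −4)   [check: 3·61 − 4·45 = 3]
  13 = 4·3 + 1   → row F = row D − 4·row E = (1, −14, 19)   [check: −14·61 + 19·45 = 1]
  3 = 3·1 + 0   → remainder 0, stop. gcd = 1 (last nonzero row F).
The gcd is 1, so 45 is invertible mod 61. The last nonzero row gives −14·61 + 19·45 = 1, so t = 19. So 45^(−1) ≡ 19 (mod 61). Verify: 45 · 19 = 855 ≡ 1 (mod 61). ✓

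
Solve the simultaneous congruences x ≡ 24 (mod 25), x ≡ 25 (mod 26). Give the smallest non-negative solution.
x ≡ 649 (mod 650); the representative in [0, 650) is 649

The moduli 25, 26 are pairwise coprime, so by the CRT there is a unique solution mod 25·26 = 650.
Solve by successive substitution. Start with x ≡ 24 (mod 25).
  Combine with x ≡ 25 (mod 26): write x = 24 + 25·t and require 24 + 25·t ≡ 25 (mod 26), i.e. 25·t ≡ 25 − 24 ≡ 1 (mod 26). Since 25^(−1) ≡ 25 (mod 26), t ≡ 25·1 ≡ 25 (mod 26). So x ≡ 24 + 25·25 = 649 (mod 650).
Unique solution in [0, 650): x = 649.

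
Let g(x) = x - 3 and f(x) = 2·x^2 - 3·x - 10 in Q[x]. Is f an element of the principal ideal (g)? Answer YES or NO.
NO

In Q[x] the ideal (g) consists of all multiples of g, so f ∈ (g) iff g | f, i.e. iff the remainder of f on division by g is 0. Divide f by g (g is monic, so eliminate the leading term of the running remainder at each step):
  leading term 2·x^2: subtract (2·x)·g(x) = 2·x^2 - 6·x, leaving 3·x - 10
  leading term 3·x: subtract (3)·g(x) = 3·x - 9, leaving -1
The remainder r(x) = -1 ≠ 0 (and deg r < deg g), so g ∤ f, i.e. f ∉ (g).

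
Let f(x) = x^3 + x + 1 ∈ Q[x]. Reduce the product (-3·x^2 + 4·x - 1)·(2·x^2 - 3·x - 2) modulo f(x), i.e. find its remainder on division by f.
First multiply in Q[x] without reducing: a · b = -6·x^4 + 17·x^3 - 8·x^2 - 5·x + 2. Now divide by f(x) = x^3 + x + 1, eliminating the leading term at each step:
  leading term -6·x^4: subtract (-6·x)·f(x) = -6·x^4 - 6·x^2 - 6·x, leaving 17·x^3 - 2·x^2 + x + 2
  leading term 17·x^3: subtract (17)·f(x) = 17·x^3 + 17·x + 17, leaving -2·x^2 - 16·x - 15
The degree is now < 3, so this is the remainder. Hence a · b ≡ -2·x^2 - 16·x - 15 in Q[x]/(f).

Final answer: a · b ≡ -2·x^2 - 16·x - 15 (mod f(x))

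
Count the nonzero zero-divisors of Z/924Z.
In Z/924Z each nonzero element is either a unit (gcd with 924 is 1) or a zero-divisor (gcd > 1). The number of units is φ(924): factorise 924 = 2^2 · 3 · 7 · 11, so φ(924) = (2^2 − 2^1) · (3 − 1) · (7 − 1) · (11 − 1) = 2 · 2 · 6 · 10 = 240. The nonzero elements number 924 − 1 = 923. Hence the nonzero zero-divisors number 923 − 240 = 683.

Final answer: Z/924Z has 683 nonzero zero-divisors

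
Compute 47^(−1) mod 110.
47^(−1) ≡ 103 (mod 110)

Apply the extended Euclidean algorithm to (110, 47), tracking rows (r, s, t) with s·110 + t·47 = r. Each division r_prev = q·r_cur + r_new produces the new row as (previous row) − q·(current row):
  row A: (110, 1, 0)   [1·110 + 0·47 = 110]
  row B: (47, 0, 1)   [0·110 + 1·47 = 47]
  110 = 2·47 + 16   → row C = row A − 2·row B = (16, 1, −2)   [check: 1·110 − 2·47 = 16]
  47 = 2·16 + 15   → row D = row B − 2·row C = (15, −2, 5)   [check: −2·110 + 5·47 = 15]
  16 = 1·15 + 1   → row E = row C − 1·row D = (1, 3, −7)   [check: 3·110 − 7·47 = 1]
  15 = 15·1 + 0   → remainder 0, stop. gcd = 1 (last nonzero row E).
The gcd is 1, so 47 is invertible mod 110. The last nonzero row gives 3·110 − 7·47 = 1, so t = −7. So 47^(−1) ≡ −7 ≡ 103 (mod 110). Verify: 47 · 103 = 4841 ≡ 1 (mod 110). ✓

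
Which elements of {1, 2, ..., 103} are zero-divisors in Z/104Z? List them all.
An element a ∈ Z/104Z (with a ≠ 0) is a zero-divisor iff gcd(a, 104) > 1 (because a is a unit precisely when gcd(a, n) = 1, and in Z/nZ every nonzero, non-unit element is a zero-divisor). Scan a = 1, ..., 103 and keep those with gcd(a, 104) > 1:
  gcd(2, 104) = 2, gcd(4, 104) = 4, gcd(6, 104) = 2, gcd(8, 104) = 8, gcd(10, 104) = 2, gcd(12, 104) = 4, gcd(13, 104) = 13, gcd(14, 104) = 2, gcd(16, 104) = 8, gcd(18, 104) = 2, gcd(20, 104) = 4, gcd(22, 104) = 2, gcd(24, 104) = 8, gcd(26, 104) = 26, gcd(28, 104) = 4, gcd(30, 104) = 2, gcd(32, 104) = 8, gcd(34, 104) = 2, gcd(36, 104) = 4, gcd(38, 104) = 2, gcd(39, 104) = 13, gcd(40, 104) = 8, gcd(42, 104) = 2, gcd(44, 104) = 4, gcd(46, 104) = 2, gcd(48, 104) = 8, gcd(50, 104) = 2, gcd(52, 104) = 52, gcd(54, 104) = 2, gcd(56, 104) = 8, gcd(58, 104) = 2, gcd(60, 104) = 4, gcd(62, 104) = 2, gcd(64, 104) = 8, gcd(65, 104) = 13, gcd(66, 104) = 2, gcd(68, 104) = 4, gcd(70, 104) = 2, gcd(72, 104) = 8, gcd(74, 104) = 2, gcd(76, 104) = 4, gcd(78, 104) = 26, gcd(80, 104) = 8, gcd(82, 104) = 2, gcd(84, 104) = 4, gcd(86, 104) = 2, gcd(88, 104) = 8, gcd(90, 104) = 2, gcd(91, 104) = 13, gcd(92, 104) = 4, gcd(94, 104) = 2, gcd(96, 104) = 8, gcd(98, 104) = 2, gcd(100, 104) = 4, gcd(102, 104) = 2.
All other a ∈ {1, ..., 103} have gcd(a, 104) = 1 and are units. So the nonzero zero-divisors are exactly the 55 values of a appearing in this scan.

Final answer: nonzero zero-divisors of Z/104Z = {2, 4, 6, 8, 10, 12, 13, 14, 16, 18, 20, 22, 24, 26, 28, 30, 32, 34, 36, 38, 39, 40, 42, 44, 46, 48, 50, 52, 54, 56, 58, 60, 62, 64, 65, 66, 68, 70, 72, 74, 76, 78, 80, 82, 84, 86, 88, 90, 91, 92, 94, 96, 98, 100, 102}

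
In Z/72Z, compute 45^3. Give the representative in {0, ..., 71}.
45

Use repeated squaring. Binary(3) = 11. Walk through the bits of the exponent 3 left-to-right: at each bit after the leading one, square the running value, then multiply by 45 if the bit is 1 (always reducing mod 72):
  bit 1 = 1 (leading): start with 45.
  bit 2 = 1: square 45^2 = 2025 ≡ 9; bit is 1, so multiply 9·45 = 405 ≡ 45 (mod 72).
Final value: 45^3 ≡ 45 (mod 72).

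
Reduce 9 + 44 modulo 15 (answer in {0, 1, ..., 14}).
Reduce the summands first: 44 ≡ 14 (mod 15), so 9 + 44 ≡ 9 + 14 (mod 15). 9 + 14 = 23; 23 = 1·15 + 8, so (9 + 44) mod 15 = 8.

Final answer: 8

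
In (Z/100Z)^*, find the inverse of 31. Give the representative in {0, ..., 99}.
Apply the extended Euclidean algorithm to (100, 31), tracking rows (r, s, t) with s·100 + t·31 = r. Each division r_prev = q·r_cur + r_new produces the new row as (previous row) − q·(current row):
  row A: (100, 1, 0)   [1·100 + 0·31 = 100]
  row B: (31, 0, 1)   [0·100 + 1·31 = 31]
  100 = 3·31 + 7   → row C = row A − 3·row B = (7, 1, −3)   [check: 1·100 − 3·31 = 7]
  31 = 4·7 + 3   → row D = row B − 4·row C = (3, −4, 13)   [check: −4·100 + 13·31 = 3]
  7 = 2·3 + 1   → row E = row C − 2·row D = (1, 9, −29)   [check: 9·100 − 29·31 = 1]
  3 = 3·1 + 0   → remainder 0, stop. gcd = 1 (last nonzero row E).
The gcd is 1, so 31 is invertible mod 100. The last nonzero row gives 9·100 − 29·31 = 1, so t = −29. So 31^(−1) ≡ −29 ≡ 71 (mod 100). Verify: 31 · 71 = 2201 ≡ 1 (mod 100). ✓

Final answer: 31^(−1) ≡ 71 (mod 100)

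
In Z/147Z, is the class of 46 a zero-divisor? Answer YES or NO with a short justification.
gcd(46, 147) = 1, so 46 is a unit in Z/147Z (it has a multiplicative inverse). A unit cannot be a zero-divisor: if 46·b ≡ 0 then multiplying both sides by 46^(−1) gives b ≡ 0. So 46 is not a zero-divisor.

Final answer: NO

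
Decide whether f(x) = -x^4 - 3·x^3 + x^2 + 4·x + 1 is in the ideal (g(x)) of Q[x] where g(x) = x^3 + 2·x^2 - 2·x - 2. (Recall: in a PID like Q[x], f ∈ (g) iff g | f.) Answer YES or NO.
In Q[x] the ideal (g) consists of all multiples of g, so f ∈ (g) iff g | f, i.e. iff the remainder of f on division by g is 0. Divide f by g (g is monic, so eliminate the leading term of the running remainder at each step):
  leading term -x^4: subtract (-x)·g(x) = -x^4 - 2·x^3 + 2·x^2 + 2·x, leaving -x^3 - x^2 + 2·x + 1
  leading term -x^3: subtract (-1)·g(x) = -x^3 - 2·x^2 + 2·x + 2, leaving x^2 - 1
The remainder r(x) = x^2 - 1 ≠ 0 (and deg r < deg g), so g ∤ f, i.e. f ∉ (g).

Final answer: NO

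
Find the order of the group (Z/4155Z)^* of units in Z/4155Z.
(Z/4155Z)^* consists of the classes a with gcd(a, 4155) = 1, so its order is φ(4155). φ is multiplicative, with φ(p^e) = p^e − p^(e−1). Factorise 4155 = 3 · 5 · 277. Then
  φ(4155) = (3 − 1) · (5 − 1) · (277 − 1) = 2 · 4 · 276 = 2208.
Thus |(Z/4155Z)^*| = 2208.

Final answer: |(Z/4155Z)^*| = 2208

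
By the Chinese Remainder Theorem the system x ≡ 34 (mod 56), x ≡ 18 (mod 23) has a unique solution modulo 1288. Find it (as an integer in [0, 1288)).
The moduli 56, 23 are pairwise coprime, so by the CRT there is a unique solution mod 56·23 = 1288.
Solve by successive substitution. Start with x ≡ 34 (mod 56).
  Combine with x ≡ 18 (mod 23): write x = 34 + 56·t and require 34 + 56·t ≡ 18 (mod 23), i.e. 56·t ≡ 18 − 34 ≡ 7 (mod 23). Since 56^(−1) ≡ 7 (mod 23) (56 ≡ 10 (mod 23)), t ≡ 7·7 ≡ 3 (mod 23). So x ≡ 34 + 56·3 = 202 (mod 1288).
Unique solution in [0, 1288): x = 202.

Final answer: x ≡ 202 (mod 1288); the representative in [0, 1288) is 202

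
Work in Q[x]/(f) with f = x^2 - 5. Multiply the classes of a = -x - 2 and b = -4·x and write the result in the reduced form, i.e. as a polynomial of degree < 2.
a · b ≡ 8·x + 20 (mod f(x))

First multiply in Q[x] without reducing: a · b = 4·x^2 + 8·x. Now divide by f(x) = x^2 - 5, eliminating the leading term at each step:
  leading term 4·x^2: subtract (4)·f(x) = 4·x^2 - 20, leaving 8·x + 20
The degree is now < 2, so this is the remainder. Hence a · b ≡ 8·x + 20 in Q[x]/(f).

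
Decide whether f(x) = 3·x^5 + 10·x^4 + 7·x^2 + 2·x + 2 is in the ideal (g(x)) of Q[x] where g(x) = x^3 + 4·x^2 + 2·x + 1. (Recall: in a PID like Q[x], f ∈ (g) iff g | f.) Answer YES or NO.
YES

In Q[x] the ideal (g) consists of all multiples of g, so f ∈ (g) iff g | f, i.e. iff the remainder of f on division by g is 0. Divide f by g (g is monic, so eliminate the leading term of the running remainder at each step):
  leading term 3·x^5: subtract (3·x^2)·g(x) = 3·x^5 + 12·x^4 + 6·x^3 + 3·x^2, leaving -2·x^4 - 6·x^3 + 4·x^2 + 2·x + 2
  leading term -2·x^4: subtract (-2·x)·g(x) = -2·x^4 - 8·x^3 - 4·x^2 - 2·x, leaving 2·x^3 + 8·x^2 + 4·x + 2
  leading term 2·x^3: subtract (2)·g(x) = 2·x^3 + 8·x^2 + 4·x + 2, leaving 0
The remainder is 0, so f(x) = g(x) · h(x) with h(x) = 3·x^2 - 2·x + 2. Hence g | f, i.e. f ∈ (g).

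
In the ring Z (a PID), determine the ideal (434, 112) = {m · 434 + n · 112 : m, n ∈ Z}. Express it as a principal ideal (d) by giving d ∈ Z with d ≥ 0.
(434, 112) = (14); d = 14

In the PID Z, (a, b) is generated by gcd(a, b). Compute gcd(434, 112) with the extended Euclidean algorithm, tracking rows (r, s, t) with s·434 + t·112 = r:
  row A: (434, 1, 0)   [1·434 + 0·112 = 434]
  row B: (112, 0, 1)   [0·434 + 1·112 = 112]
  434 = 3·112 + 98   → row C = row A − 3·row B = (98, 1, −3)   [check: 1·434 − 3·112 = 98]
  112 = 1·98 + 14   → row D = row B − 1·row C = (14, −1, 4)   [check: −1·434 + 4·112 = 14]
  98 = 7·14 + 0   → remainder 0, stop. gcd = 14 (last nonzero row D).
So gcd(434, 112) = 14, with Bézout identity −1·434 + 4·112 = 14. Containment (⊇): the Bézout identity exhibits 14 as an element of (434, 112), giving (14) ⊆ (434, 112). Containment (⊆): since 14 | 434 and 14 | 112 (434 = 14·31, 112 = 14·8), every Z-linear combination of 434 and 112 is divisible by 14, so (434, 112) ⊆ (14). Therefore (434, 112) = (14), d = 14.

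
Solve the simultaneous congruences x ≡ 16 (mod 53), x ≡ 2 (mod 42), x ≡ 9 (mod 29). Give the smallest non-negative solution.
x ≡ 45278 (mod 64554); the representative in [0, 64554) is 45278

The moduli 53, 42, 29 are pairwise coprime, so by the CRT there is a unique solution mod 53·42·29 = 64554.
Solve by successive substitution. Start with x ≡ 16 (mod 53).
  Combine with x ≡ 2 (mod 42): write x = 16 + 53·t and require 16 + 53·t ≡ 2 (mod 42), i.e. 53·t ≡ 2 − 16 ≡ 28 (mod 42). Since 53^(−1) ≡ 23 (mod 42) (53 ≡ 11 (mod 42)), t ≡ 23·28 ≡ 14 (mod 42). So x ≡ 16 + 53·14 = 758 (mod 2226).
  Combine with x ≡ 9 (mod 29): write x = 758 + 2226·t and require 758 + 2226·t ≡ 9 (mod 29), i.e. 2226·t ≡ 9 − 758 ≡ 5 (mod 29). Since 2226^(−1) ≡ 4 (mod 29) (2226 ≡ 22 (mod 29)), t ≡ 4·5 ≡ 20 (mod 29). So x ≡ 758 + 2226·20 = 45278 (mod 64554).
Unique solution in [0, 64554): x = 45278.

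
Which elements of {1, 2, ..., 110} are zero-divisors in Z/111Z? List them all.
nonzero zero-divisors of Z/111Z = {3, 6, 9, 12, 15, 18, 21, 24, 27, 30, 33, 36, 37, 39, 42, 45, 48, 51, 54, 57, 60, 63, 66, 69, 72, 74, 75, 78, 81, 84, 87, 90, 93, 96, 99, 102, 105, 108}

An element a ∈ Z/111Z (with a ≠ 0) is a zero-divisor iff gcd(a, 111) > 1 (because a is a unit precisely when gcd(a, n) = 1, and in Z/nZ every nonzero, non-unit element is a zero-divisor). Scan a = 1, ..., 110 and keep those with gcd(a, 111) > 1:
  gcd(3, 111) = 3, gcd(6, 111) = 3, gcd(9, 111) = 3, gcd(12, 111) = 3, gcd(15, 111) = 3, gcd(18, 111) = 3, gcd(21, 111) = 3, gcd(24, 111) = 3, gcd(27, 111) = 3, gcd(30, 111) = 3, gcd(33, 111) = 3, gcd(36, 111) = 3, gcd(37, 111) = 37, gcd(39, 111) = 3, gcd(42, 111) = 3, gcd(45, 111) = 3, gcd(48, 111) = 3, gcd(51, 111) = 3, gcd(54, 111) = 3, gcd(57, 111) = 3, gcd(60, 111) = 3, gcd(63, 111) = 3, gcd(66, 111) = 3, gcd(69, 111) = 3, gcd(72, 111) = 3, gcd(74, 111) = 37, gcd(75, 111) = 3, gcd(78, 111) = 3, gcd(81, 111) = 3, gcd(84, 111) = 3, gcd(87, 111) = 3, gcd(90, 111) = 3, gcd(93, 111) = 3, gcd(96, 111) = 3, gcd(99, 111) = 3, gcd(102, 111) = 3, gcd(105, 111) = 3, gcd(108, 111) = 3.
All other a ∈ {1, ..., 110} have gcd(a, 111) = 1 and are units. So the nonzero zero-divisors are exactly the 38 values of a appearing in this scan.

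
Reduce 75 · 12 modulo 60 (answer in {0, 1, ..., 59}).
0

Reduce the factors first: 75 ≡ 15 (mod 60), so 75 · 12 ≡ 15 · 12 (mod 60). 15 · 12 = 180. Dividing by 60: 180 = 3·60 + 0. So (75 · 12) mod 60 = 0.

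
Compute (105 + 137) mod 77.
11

Reduce the summands first: 105 ≡ 28, 137 ≡ 60 (mod 77), so 105 + 137 ≡ 28 + 60 (mod 77). 28 + 60 = 88; 88 = 1·77 + 11, so (105 + 137) mod 77 = 11.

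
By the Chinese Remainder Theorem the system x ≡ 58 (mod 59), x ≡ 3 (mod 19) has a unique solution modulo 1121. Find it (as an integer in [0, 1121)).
The moduli 59, 19 are pairwise coprime, so by the CRT there is a unique solution mod 59·19 = 1121.
Solve by successive substitution. Start with x ≡ 58 (mod 59).
  Combine with x ≡ 3 (mod 19): write x = 58 + 59·t and require 58 + 59·t ≡ 3 (mod 19), i.e. 59·t ≡ 3 − 58 ≡ 2 (mod 19). Since 59^(−1) ≡ 10 (mod 19) (59 ≡ 2 (mod 19)), t ≡ 10·2 ≡ 1 (mod 19). So x ≡ 58 + 59·1 = 117 (mod 1121).
Unique solution in [0, 1121): x = 117.

Final answer: x ≡ 117 (mod 1121); the representative in [0, 1121) is 117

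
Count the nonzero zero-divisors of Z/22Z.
In Z/22Z each nonzero element is either a unit (gcd with 22 is 1) or a zero-divisor (gcd > 1). The number of units is φ(22): factorise 22 = 2 · 11, so φ(22) = (2 − 1) · (11 − 1) = 1 · 10 = 10. The nonzero elements number 22 − 1 = 21. Hence the nonzero zero-divisors number 21 − 10 = 11.

Final answer: Z/22Z has 11 nonzero zero-divisors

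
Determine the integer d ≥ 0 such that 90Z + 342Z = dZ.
(90, 342) = (18); d = 18

In the PID Z, (a, b) is generated by gcd(a, b). Compute gcd(342, 90) with the extended Euclidean algorithm, tracking rows (r, s, t) with s·342 + t·90 = r:
  row A: (342, 1, 0)   [1·342 + 0·90 = 342]
  row B: (90, 0, 1)   [0·342 + 1·90 = 90]
  342 = 3·90 + 72   → row C = row A − 3·row B = (72, 1, −3)   [check: 1·342 − 3·90 = 72]
  90 = 1·72 + 18   → row D = row B − 1·row C = (18, −1, 4)   [check: −1·342 + 4·90 = 18]
  72 = 4·18 + 0   → remainder 0, stop. gcd = 18 (last nonzero row D).
So gcd(90, 342) = 18, with Bézout identity −1·342 + 4·90 = 18. Containment (⊇): the Bézout identity exhibits 18 as an element of (90, 342), giving (18) ⊆ (90, 342). Containment (⊆): since 18 | 90 and 18 | 342 (90 = 18·5, 342 = 18·19), every Z-linear combination of 90 and 342 is divisible by 18, so (90, 342) ⊆ (18). Therefore (90, 342) = (18), d = 18.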